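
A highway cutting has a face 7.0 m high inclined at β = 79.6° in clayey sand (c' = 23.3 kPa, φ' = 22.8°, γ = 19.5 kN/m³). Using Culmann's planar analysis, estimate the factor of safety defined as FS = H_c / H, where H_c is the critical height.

FS = 1.37

H_c = (4c'/γ) · sinβ cosφ' / [1 − cos(β − φ')]
    = (4·23.3/19.5) · sin79.6°·cos22.8° / [1 − cos56.8°]
    = 4.779 · 0.9067 / 0.4524 = 9.58 m
FS = H_c / H = 9.58 / 7.0 = 1.368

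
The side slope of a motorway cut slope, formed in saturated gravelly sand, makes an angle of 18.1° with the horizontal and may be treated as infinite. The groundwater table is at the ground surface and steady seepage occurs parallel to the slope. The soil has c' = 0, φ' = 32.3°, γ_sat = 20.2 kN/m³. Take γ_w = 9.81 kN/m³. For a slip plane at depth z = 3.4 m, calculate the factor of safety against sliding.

With seepage parallel to the slope and the water table at the surface, the effective normal stress on the slip plane uses the buoyant unit weight γ' = γ_sat − γ_w while the driving shear stress uses γ_sat:
FS = [c' + γ' z cos²β tanφ'] / [γ_sat z sinβ cosβ]
(For c' = 0 this reduces to FS = (γ'/γ_sat)·tanφ'/tanβ.)
γ' = 20.2 − 9.81 = 10.39 kN/m³
Numerator = 0.0 + 10.39·3.4·cos²18.1°·tan32.3° = 0.0 + 10.39·3.4·0.9035·0.6322 = 20.177 kPa
Denominator = 20.2·3.4·sin18.1°·cos18.1° = 20.2·3.4·0.3107·0.9505 = 20.281 kPa
FS = 20.177 / 20.281 = 0.995

FS = 0.99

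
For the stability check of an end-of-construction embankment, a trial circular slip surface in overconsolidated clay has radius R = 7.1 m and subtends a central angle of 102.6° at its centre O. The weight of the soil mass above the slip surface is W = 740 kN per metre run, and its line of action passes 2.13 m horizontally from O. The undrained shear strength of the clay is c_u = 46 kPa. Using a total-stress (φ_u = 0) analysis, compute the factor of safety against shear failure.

Taking moments about the centre O, the resisting moment is provided by the undrained shear strength acting along the arc:
Arc length L_a = R·θ = 7.1·(102.6°·π/180) = 7.1·1.7907 = 12.71 m
M_R = c_u·L_a·R = 46·12.71·7.1 = 4152.4 kN·m/m
M_D = W·d = 740·2.13 = 1576.2 kN·m/m
FS = M_R / M_D = 4152.4 / 1576.2 = 2.634

FS = 2.63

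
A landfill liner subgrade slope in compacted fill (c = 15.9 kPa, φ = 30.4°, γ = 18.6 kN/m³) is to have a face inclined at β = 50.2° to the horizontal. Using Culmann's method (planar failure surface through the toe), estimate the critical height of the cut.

Culmann's analysis gives the critical failure plane at α_cr = (β + φ)/2 = (50.2 + 30.4)/2 = 40.3°, and the critical height
H_c = (4c/γ) · sinβ cosφ / [1 − cos(β − φ)]
    = (4·15.9/18.6) · sin50.2°·cos30.4° / [1 − cos(19.8°)]
    = 3.419 · 0.7683·0.8625 / [1 − 0.9409]
    = 3.419 · 0.6627 / 0.0591
    = 38.33 m

H_c = 38.33 m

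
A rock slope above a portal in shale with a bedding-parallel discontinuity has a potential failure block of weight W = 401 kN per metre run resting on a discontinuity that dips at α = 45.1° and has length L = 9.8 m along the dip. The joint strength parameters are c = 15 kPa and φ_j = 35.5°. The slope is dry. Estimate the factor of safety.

FS = 1.23

Resolving the block weight along and normal to the plane and applying the Mohr–Coulomb strength on the joint:
N' = W cosα = 401·cos45.1° = 283.1 kN/m
Driving force T = W sinα = 401·sin45.1° = 284.0 kN/m
Resisting force R = c·L + N'·tanφ_j = 15·9.8 + 283.1·tan35.5° = 147.0 + 201.9 = 348.9 kN/m
FS = R / T = 348.9 / 284.0 = 1.228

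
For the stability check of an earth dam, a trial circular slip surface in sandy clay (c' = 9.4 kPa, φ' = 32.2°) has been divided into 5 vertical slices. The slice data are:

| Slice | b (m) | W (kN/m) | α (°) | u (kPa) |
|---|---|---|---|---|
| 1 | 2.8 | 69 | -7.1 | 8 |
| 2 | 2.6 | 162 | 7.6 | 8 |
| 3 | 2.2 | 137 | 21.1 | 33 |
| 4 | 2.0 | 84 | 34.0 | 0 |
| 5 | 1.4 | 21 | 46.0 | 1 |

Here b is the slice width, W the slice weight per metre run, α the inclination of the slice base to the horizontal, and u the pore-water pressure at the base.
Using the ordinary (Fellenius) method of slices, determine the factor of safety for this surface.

FS = 2.53

Ordinary method of slices: FS = Σ[c'·Δl_i + (W_i cosα_i − u_i·Δl_i)·tanφ'] / Σ W_i sinα_i, with Δl_i = b_i / cosα_i.
Slice 1: Δl = 2.8/cos(-7.1°) = 2.822 m; N'_1 = 69·cos(-7.1°) − 8·2.822 = 45.9; c'Δl = 26.52; W sinα = -8.5
Slice 2: Δl = 2.6/cos7.6° = 2.623 m; N'_2 = 162·cos7.6° − 8·2.623 = 139.6; c'Δl = 24.66; W sinα = 21.4
Slice 3: Δl = 2.2/cos21.1° = 2.358 m; N'_3 = 137·cos21.1° − 33·2.358 = 50.0; c'Δl = 22.17; W sinα = 49.3
Slice 4: Δl = 2.0/cos34.0° = 2.412 m; N'_4 = 84·cos34.0° − 0·2.412 = 69.6; c'Δl = 22.68; W sinα = 47.0
Slice 5: Δl = 1.4/cos46.0° = 2.015 m; N'_5 = 21·cos46.0° − 1·2.015 = 12.6; c'Δl = 18.94; W sinα = 15.1
Σc'Δl = 115.0 kN/m; ΣN' = 317.7 kN/m; ΣW sinα = 124.3 kN/m
Resisting = 115.0 + 317.7·tan32.2° = 115.0 + 200.1 = 315.0 kN/m
FS = 315.0 / 124.3 = 2.535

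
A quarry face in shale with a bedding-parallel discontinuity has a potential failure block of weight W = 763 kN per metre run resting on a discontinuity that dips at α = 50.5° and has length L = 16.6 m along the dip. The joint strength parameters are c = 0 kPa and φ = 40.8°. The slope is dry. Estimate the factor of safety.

Resolving the block weight along and normal to the plane and applying the Mohr–Coulomb strength on the joint:
N' = W cosα = 763·cos50.5° = 485.3 kN/m
Driving force T = W sinα = 763·sin50.5° = 588.7 kN/m
Resisting force R = c·L + N'·tanφ = 0·16.6 + 485.3·tan40.8° = 0.0 + 418.9 = 418.9 kN/m
FS = R / T = 418.9 / 588.7 = 0.712

FS = 0.71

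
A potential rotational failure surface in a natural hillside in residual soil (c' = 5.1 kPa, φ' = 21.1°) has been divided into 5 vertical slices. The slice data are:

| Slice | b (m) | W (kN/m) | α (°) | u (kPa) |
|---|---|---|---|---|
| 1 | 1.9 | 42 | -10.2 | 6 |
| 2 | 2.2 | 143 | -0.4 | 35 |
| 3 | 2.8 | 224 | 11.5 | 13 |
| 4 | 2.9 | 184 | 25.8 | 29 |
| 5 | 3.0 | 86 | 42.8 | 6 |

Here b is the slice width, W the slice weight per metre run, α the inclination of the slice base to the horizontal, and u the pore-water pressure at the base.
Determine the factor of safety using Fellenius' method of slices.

Ordinary method of slices: FS = Σ[c'·Δl_i + (W_i cosα_i − u_i·Δl_i)·tanφ'] / Σ W_i sinα_i, with Δl_i = b_i / cosα_i.
Slice 1: Δl = 1.9/cos(-10.2°) = 1.931 m; N'_1 = 42·cos(-10.2°) − 6·1.931 = 29.8; c'Δl = 9.85; W sinα = -7.4
Slice 2: Δl = 2.2/cos(-0.4°) = 2.200 m; N'_2 = 143·cos(-0.4°) − 35·2.200 = 66.0; c'Δl = 11.22; W sinα = -1.0
Slice 3: Δl = 2.8/cos11.5° = 2.857 m; N'_3 = 224·cos11.5° − 13·2.857 = 182.4; c'Δl = 14.57; W sinα = 44.7
Slice 4: Δl = 2.9/cos25.8° = 3.221 m; N'_4 = 184·cos25.8° − 29·3.221 = 72.2; c'Δl = 16.43; W sinα = 80.1
Slice 5: Δl = 3.0/cos42.8° = 4.089 m; N'_5 = 86·cos42.8° − 6·4.089 = 38.6; c'Δl = 20.85; W sinα = 58.4
Σc'Δl = 72.9 kN/m; ΣN' = 388.9 kN/m; ΣW sinα = 174.7 kN/m
Resisting = 72.9 + 388.9·tan21.1° = 72.9 + 150.1 = 223.0 kN/m
FS = 223.0 / 174.7 = 1.276

FS = 1.28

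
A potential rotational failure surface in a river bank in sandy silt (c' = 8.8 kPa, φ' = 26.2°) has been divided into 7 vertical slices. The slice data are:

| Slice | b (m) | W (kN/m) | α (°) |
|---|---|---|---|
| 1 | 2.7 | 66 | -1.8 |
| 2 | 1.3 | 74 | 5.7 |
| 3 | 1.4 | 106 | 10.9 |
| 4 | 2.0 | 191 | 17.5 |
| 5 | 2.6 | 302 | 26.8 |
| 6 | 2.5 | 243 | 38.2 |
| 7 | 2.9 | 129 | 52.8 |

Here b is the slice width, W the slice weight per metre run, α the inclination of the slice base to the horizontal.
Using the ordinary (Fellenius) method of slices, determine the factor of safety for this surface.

FS = 1.35

Ordinary method of slices: FS = Σ[c'·Δl_i + (W_i cosα_i)·tanφ'] / Σ W_i sinα_i, with Δl_i = b_i / cosα_i.
Slice 1: Δl = 2.7/cos(-1.8°) = 2.701 m; N'_1 = 66·cos(-1.8°) = 66.0; c'Δl = 23.77; W sinα = -2.1
Slice 2: Δl = 1.3/cos5.7° = 1.306 m; N'_2 = 74·cos5.7° = 73.6; c'Δl = 11.50; W sinα = 7.3
Slice 3: Δl = 1.4/cos10.9° = 1.426 m; N'_3 = 106·cos10.9° = 104.1; c'Δl = 12.55; W sinα = 20.0
Slice 4: Δl = 2.0/cos17.5° = 2.097 m; N'_4 = 191·cos17.5° = 182.2; c'Δl = 18.45; W sinα = 57.4
Slice 5: Δl = 2.6/cos26.8° = 2.913 m; N'_5 = 302·cos26.8° = 269.6; c'Δl = 25.63; W sinα = 136.2
Slice 6: Δl = 2.5/cos38.2° = 3.181 m; N'_6 = 243·cos38.2° = 191.0; c'Δl = 27.99; W sinα = 150.3
Slice 7: Δl = 2.9/cos52.8° = 4.797 m; N'_7 = 129·cos52.8° = 78.0; c'Δl = 42.21; W sinα = 102.8
Σc'Δl = 162.1 kN/m; ΣN' = 964.4 kN/m; ΣW sinα = 471.9 kN/m
Resisting = 162.1 + 964.4·tan26.2° = 162.1 + 474.5 = 636.6 kN/m
FS = 636.6 / 471.9 = 1.349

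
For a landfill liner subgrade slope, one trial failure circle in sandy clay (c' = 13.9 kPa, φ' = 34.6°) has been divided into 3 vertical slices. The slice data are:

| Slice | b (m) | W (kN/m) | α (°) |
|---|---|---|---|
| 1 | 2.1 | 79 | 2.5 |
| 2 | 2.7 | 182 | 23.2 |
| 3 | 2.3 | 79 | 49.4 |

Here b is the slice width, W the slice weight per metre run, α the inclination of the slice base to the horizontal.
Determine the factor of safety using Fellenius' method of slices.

Ordinary method of slices: FS = Σ[c'·Δl_i + (W_i cosα_i)·tanφ'] / Σ W_i sinα_i, with Δl_i = b_i / cosα_i.
Slice 1: Δl = 2.1/cos2.5° = 2.102 m; N'_1 = 79·cos2.5° = 78.9; c'Δl = 29.22; W sinα = 3.4
Slice 2: Δl = 2.7/cos23.2° = 2.938 m; N'_2 = 182·cos23.2° = 167.3; c'Δl = 40.83; W sinα = 71.7
Slice 3: Δl = 2.3/cos49.4° = 3.534 m; N'_3 = 79·cos49.4° = 51.4; c'Δl = 49.13; W sinα = 60.0
Σc'Δl = 119.2 kN/m; ΣN' = 297.6 kN/m; ΣW sinα = 135.1 kN/m
Resisting = 119.2 + 297.6·tan34.6° = 119.2 + 205.3 = 324.5 kN/m
FS = 324.5 / 135.1 = 2.401

FS = 2.40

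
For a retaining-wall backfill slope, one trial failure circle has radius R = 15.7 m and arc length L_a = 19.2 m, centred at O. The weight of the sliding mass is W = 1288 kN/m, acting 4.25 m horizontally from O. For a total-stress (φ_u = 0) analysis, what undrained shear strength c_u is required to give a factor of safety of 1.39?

FS = c_u·L_a·R / (W·d), so c_u = FS·W·d / (L_a·R).
c_u = 1.39·1288·4.25 / (19.20·15.7) = 7608.9 / 301.44 = 25.24 kPa

c_u = 25.2 kPa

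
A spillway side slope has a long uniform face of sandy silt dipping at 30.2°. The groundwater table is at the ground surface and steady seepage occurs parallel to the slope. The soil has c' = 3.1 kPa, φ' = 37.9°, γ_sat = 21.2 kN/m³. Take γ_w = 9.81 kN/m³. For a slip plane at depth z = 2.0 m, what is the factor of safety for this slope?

With seepage parallel to the slope and the water table at the surface, the effective normal stress on the slip plane uses the buoyant unit weight γ' = γ_sat − γ_w while the driving shear stress uses γ_sat:
FS = [c' + γ' z cos²β tanφ'] / [γ_sat z sinβ cosβ]
γ' = 21.2 − 9.81 = 11.39 kN/m³
Numerator = 3.1 + 11.39·2.0·cos²30.2°·tan37.9° = 3.1 + 11.39·2.0·0.7470·0.7785 = 16.347 kPa
Denominator = 21.2·2.0·sin30.2°·cos30.2° = 21.2·2.0·0.5030·0.8643 = 18.433 kPa
FS = 16.347 / 18.433 = 0.887

FS = 0.89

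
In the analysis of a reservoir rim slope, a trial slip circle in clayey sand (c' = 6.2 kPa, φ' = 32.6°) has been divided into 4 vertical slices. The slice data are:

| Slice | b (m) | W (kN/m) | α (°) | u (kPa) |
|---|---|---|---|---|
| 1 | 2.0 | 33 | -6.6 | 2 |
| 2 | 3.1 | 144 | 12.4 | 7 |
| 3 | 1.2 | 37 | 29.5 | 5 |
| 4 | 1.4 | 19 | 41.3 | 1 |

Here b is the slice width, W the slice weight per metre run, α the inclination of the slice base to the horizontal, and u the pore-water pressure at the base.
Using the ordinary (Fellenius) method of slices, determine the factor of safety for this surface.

FS = 2.95

Ordinary method of slices: FS = Σ[c'·Δl_i + (W_i cosα_i − u_i·Δl_i)·tanφ'] / Σ W_i sinα_i, with Δl_i = b_i / cosα_i.
Slice 1: Δl = 2.0/cos(-6.6°) = 2.013 m; N'_1 = 33·cos(-6.6°) − 2·2.013 = 28.8; c'Δl = 12.48; W sinα = -3.8
Slice 2: Δl = 3.1/cos12.4° = 3.174 m; N'_2 = 144·cos12.4° − 7·3.174 = 118.4; c'Δl = 19.68; W sinα = 30.9
Slice 3: Δl = 1.2/cos29.5° = 1.379 m; N'_3 = 37·cos29.5° − 5·1.379 = 25.3; c'Δl = 8.55; W sinα = 18.2
Slice 4: Δl = 1.4/cos41.3° = 1.864 m; N'_4 = 19·cos41.3° − 1·1.864 = 12.4; c'Δl = 11.55; W sinα = 12.5
Σc'Δl = 52.3 kN/m; ΣN' = 184.9 kN/m; ΣW sinα = 57.9 kN/m
Resisting = 52.3 + 184.9·tan32.6° = 52.3 + 118.2 = 170.5 kN/m
FS = 170.5 / 57.9 = 2.945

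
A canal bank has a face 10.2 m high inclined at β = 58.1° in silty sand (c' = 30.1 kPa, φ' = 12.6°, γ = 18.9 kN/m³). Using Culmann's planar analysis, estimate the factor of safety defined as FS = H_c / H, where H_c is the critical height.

FS = 1.73

H_c = (4c'/γ) · sinβ cosφ' / [1 − cos(β − φ')]
    = (4·30.1/18.9) · sin58.1°·cos12.6° / [1 − cos45.5°]
    = 6.370 · 0.8285 / 0.2991 = 17.65 m
FS = H_c / H = 17.65 / 10.2 = 1.730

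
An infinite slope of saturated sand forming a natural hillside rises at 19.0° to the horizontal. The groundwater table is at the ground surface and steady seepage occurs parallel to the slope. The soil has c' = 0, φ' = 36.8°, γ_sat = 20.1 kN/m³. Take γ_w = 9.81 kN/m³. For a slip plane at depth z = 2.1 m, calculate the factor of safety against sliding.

With seepage parallel to the slope and the water table at the surface, the effective normal stress on the slip plane uses the buoyant unit weight γ' = γ_sat − γ_w while the driving shear stress uses γ_sat:
FS = [c' + γ' z cos²β tanφ'] / [γ_sat z sinβ cosβ]
(For c' = 0 this reduces to FS = (γ'/γ_sat)·tanφ'/tanβ.)
γ' = 20.1 − 9.81 = 10.29 kN/m³
Numerator = 0.0 + 10.29·2.1·cos²19.0°·tan36.8° = 0.0 + 10.29·2.1·0.8940·0.7481 = 14.452 kPa
Denominator = 20.1·2.1·sin19.0°·cos19.0° = 20.1·2.1·0.3256·0.9455 = 12.994 kPa
FS = 14.452 / 12.994 = 1.112

FS = 1.11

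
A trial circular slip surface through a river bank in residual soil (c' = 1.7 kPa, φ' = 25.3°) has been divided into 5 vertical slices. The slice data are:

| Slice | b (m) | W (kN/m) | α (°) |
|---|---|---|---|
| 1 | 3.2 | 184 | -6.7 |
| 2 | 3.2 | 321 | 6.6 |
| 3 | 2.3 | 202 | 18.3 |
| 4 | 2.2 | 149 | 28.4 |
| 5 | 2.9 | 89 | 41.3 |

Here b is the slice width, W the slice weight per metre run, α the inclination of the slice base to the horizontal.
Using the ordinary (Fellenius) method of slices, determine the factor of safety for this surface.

FS = 2.15

Ordinary method of slices: FS = Σ[c'·Δl_i + (W_i cosα_i)·tanφ'] / Σ W_i sinα_i, with Δl_i = b_i / cosα_i.
Slice 1: Δl = 3.2/cos(-6.7°) = 3.222 m; N'_1 = 184·cos(-6.7°) = 182.7; c'Δl = 5.48; W sinα = -21.5
Slice 2: Δl = 3.2/cos6.6° = 3.221 m; N'_2 = 321·cos6.6° = 318.9; c'Δl = 5.48; W sinα = 36.9
Slice 3: Δl = 2.3/cos18.3° = 2.423 m; N'_3 = 202·cos18.3° = 191.8; c'Δl = 4.12; W sinα = 63.4
Slice 4: Δl = 2.2/cos28.4° = 2.501 m; N'_4 = 149·cos28.4° = 131.1; c'Δl = 4.25; W sinα = 70.9
Slice 5: Δl = 2.9/cos41.3° = 3.860 m; N'_5 = 89·cos41.3° = 66.9; c'Δl = 6.56; W sinα = 58.7
Σc'Δl = 25.9 kN/m; ΣN' = 891.3 kN/m; ΣW sinα = 208.5 kN/m
Resisting = 25.9 + 891.3·tan25.3° = 25.9 + 421.3 = 447.2 kN/m
FS = 447.2 / 208.5 = 2.145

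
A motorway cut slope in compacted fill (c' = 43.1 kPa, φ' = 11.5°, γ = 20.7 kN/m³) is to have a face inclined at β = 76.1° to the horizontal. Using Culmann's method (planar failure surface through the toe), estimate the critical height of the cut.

H_c = 13.87 m

Culmann's analysis gives the critical failure plane at α_cr = (β + φ')/2 = (76.1 + 11.5)/2 = 43.8°, and the critical height
H_c = (4c'/γ) · sinβ cosφ' / [1 − cos(β − φ')]
    = (4·43.1/20.7) · sin76.1°·cos11.5° / [1 − cos(64.6°)]
    = 8.329 · 0.9707·0.9799 / [1 − 0.4289]
    = 8.329 · 0.9512 / 0.5711
    = 13.87 m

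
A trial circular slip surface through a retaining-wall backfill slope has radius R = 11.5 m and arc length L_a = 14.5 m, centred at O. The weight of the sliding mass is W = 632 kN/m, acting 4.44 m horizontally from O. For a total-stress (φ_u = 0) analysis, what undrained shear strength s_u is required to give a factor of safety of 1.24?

s_u = 20.9 kPa

FS = s_u·L_a·R / (W·d), so s_u = FS·W·d / (L_a·R).
s_u = 1.24·632·4.44 / (14.50·11.5) = 3479.5 / 166.75 = 20.87 kPa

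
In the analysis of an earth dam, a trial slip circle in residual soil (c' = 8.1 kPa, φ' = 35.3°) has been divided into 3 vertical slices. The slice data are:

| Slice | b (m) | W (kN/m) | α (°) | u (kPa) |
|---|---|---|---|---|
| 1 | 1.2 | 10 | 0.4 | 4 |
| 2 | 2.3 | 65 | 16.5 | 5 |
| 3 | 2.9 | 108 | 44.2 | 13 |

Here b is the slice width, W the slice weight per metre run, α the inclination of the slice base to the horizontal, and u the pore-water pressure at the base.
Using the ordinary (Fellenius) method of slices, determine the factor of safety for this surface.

FS = 1.27

Ordinary method of slices: FS = Σ[c'·Δl_i + (W_i cosα_i − u_i·Δl_i)·tanφ'] / Σ W_i sinα_i, with Δl_i = b_i / cosα_i.
Slice 1: Δl = 1.2/cos0.4° = 1.200 m; N'_1 = 10·cos0.4° − 4·1.200 = 5.2; c'Δl = 9.72; W sinα = 0.1
Slice 2: Δl = 2.3/cos16.5° = 2.399 m; N'_2 = 65·cos16.5° − 5·2.399 = 50.3; c'Δl = 19.43; W sinα = 18.5
Slice 3: Δl = 2.9/cos44.2° = 4.045 m; N'_3 = 108·cos44.2° − 13·4.045 = 24.8; c'Δl = 32.77; W sinα = 75.3
Σc'Δl = 61.9 kN/m; ΣN' = 80.4 kN/m; ΣW sinα = 93.8 kN/m
Resisting = 61.9 + 80.4·tan35.3° = 61.9 + 56.9 = 118.8 kN/m
FS = 118.8 / 93.8 = 1.266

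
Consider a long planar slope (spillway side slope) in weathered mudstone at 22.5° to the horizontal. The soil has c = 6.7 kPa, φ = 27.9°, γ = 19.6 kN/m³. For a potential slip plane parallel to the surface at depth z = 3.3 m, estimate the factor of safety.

FS = 1.57

For an infinite slope with a slip plane parallel to the surface (no pore pressure): FS = [c + γz cos²β tanφ] / [γz sinβ cosβ].
γz = 19.6·3.3 = 64.68 kN/m²
Numerator = 6.7 + 64.68·cos²22.5°·tan27.9° = 6.7 + 64.68·0.8536·0.5295 = 35.931 kPa
Denominator = 64.68·sin22.5°·cos22.5° = 64.68·0.3827·0.9239 = 22.868 kPa
FS = 35.931 / 22.868 = 1.571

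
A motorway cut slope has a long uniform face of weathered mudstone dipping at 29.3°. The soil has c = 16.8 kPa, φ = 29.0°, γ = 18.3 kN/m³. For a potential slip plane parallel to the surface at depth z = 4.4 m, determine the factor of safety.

For an infinite slope with a slip plane parallel to the surface (no pore pressure): FS = [c + γz cos²β tanφ] / [γz sinβ cosβ].
γz = 18.3·4.4 = 80.52 kN/m²
Numerator = 16.8 + 80.52·cos²29.3°·tan29.0° = 16.8 + 80.52·0.7605·0.5543 = 50.744 kPa
Denominator = 80.52·sin29.3°·cos29.3° = 80.52·0.4894·0.8721 = 34.364 kPa
FS = 50.744 / 34.364 = 1.477

FS = 1.48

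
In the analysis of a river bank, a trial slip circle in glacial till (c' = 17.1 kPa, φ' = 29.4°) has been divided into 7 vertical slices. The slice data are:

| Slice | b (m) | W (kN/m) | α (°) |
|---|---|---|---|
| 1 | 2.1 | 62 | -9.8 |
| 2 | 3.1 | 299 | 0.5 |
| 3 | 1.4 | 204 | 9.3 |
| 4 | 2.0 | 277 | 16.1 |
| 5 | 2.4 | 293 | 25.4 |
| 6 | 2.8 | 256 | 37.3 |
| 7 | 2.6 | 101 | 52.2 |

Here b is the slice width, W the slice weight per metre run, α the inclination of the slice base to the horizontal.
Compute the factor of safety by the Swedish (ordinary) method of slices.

FS = 2.36

Ordinary method of slices: FS = Σ[c'·Δl_i + (W_i cosα_i)·tanφ'] / Σ W_i sinα_i, with Δl_i = b_i / cosα_i.
Slice 1: Δl = 2.1/cos(-9.8°) = 2.131 m; N'_1 = 62·cos(-9.8°) = 61.1; c'Δl = 36.44; W sinα = -10.6
Slice 2: Δl = 3.1/cos0.5° = 3.100 m; N'_2 = 299·cos0.5° = 299.0; c'Δl = 53.01; W sinα = 2.6
Slice 3: Δl = 1.4/cos9.3° = 1.419 m; N'_3 = 204·cos9.3° = 201.3; c'Δl = 24.26; W sinα = 33.0
Slice 4: Δl = 2.0/cos16.1° = 2.082 m; N'_4 = 277·cos16.1° = 266.1; c'Δl = 35.60; W sinα = 76.8
Slice 5: Δl = 2.4/cos25.4° = 2.657 m; N'_5 = 293·cos25.4° = 264.7; c'Δl = 45.43; W sinα = 125.7
Slice 6: Δl = 2.8/cos37.3° = 3.520 m; N'_6 = 256·cos37.3° = 203.6; c'Δl = 60.19; W sinα = 155.1
Slice 7: Δl = 2.6/cos52.2° = 4.242 m; N'_7 = 101·cos52.2° = 61.9; c'Δl = 72.54; W sinα = 79.8
Σc'Δl = 327.5 kN/m; ΣN' = 1357.8 kN/m; ΣW sinα = 462.5 kN/m
Resisting = 327.5 + 1357.8·tan29.4° = 327.5 + 765.1 = 1092.5 kN/m
FS = 1092.5 / 462.5 = 2.362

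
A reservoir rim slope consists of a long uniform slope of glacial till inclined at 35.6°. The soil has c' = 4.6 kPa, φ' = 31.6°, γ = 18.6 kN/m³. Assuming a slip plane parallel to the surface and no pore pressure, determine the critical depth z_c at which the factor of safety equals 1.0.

z_c = 3.71 m

Setting FS = 1.00 in FS = [c' + γz cos²β tanφ'] / [γz sinβ cosβ] and solving for z:
z = c' / [γ cosβ (FS·sinβ − cosβ·tanφ')]
  = 4.6 / [18.6·cos35.6°·(1.00·sin35.6° − cos35.6°·tan31.6°)]
  = 4.6 / [18.6·0.8131·(1.00·0.5821 − 0.8131·0.6152)]
  = 4.6 / 1.2386 = 3.714 m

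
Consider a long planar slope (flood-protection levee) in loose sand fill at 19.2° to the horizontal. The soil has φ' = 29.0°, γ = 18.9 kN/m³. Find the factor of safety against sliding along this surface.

FS = 1.59

For a dry cohesionless infinite slope the factor of safety is FS = tanφ' / tanβ.
FS = tan29.0° / tan19.2° = 0.5543 / 0.3482 = 1.592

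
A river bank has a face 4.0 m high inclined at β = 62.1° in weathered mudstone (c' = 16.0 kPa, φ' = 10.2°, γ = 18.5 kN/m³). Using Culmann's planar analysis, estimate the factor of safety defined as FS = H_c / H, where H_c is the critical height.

H_c = (4c'/γ) · sinβ cosφ' / [1 − cos(β − φ')]
    = (4·16.0/18.5) · sin62.1°·cos10.2° / [1 − cos51.9°]
    = 3.459 · 0.8698 / 0.3830 = 7.86 m
FS = H_c / H = 7.86 / 4.0 = 1.964

FS = 1.96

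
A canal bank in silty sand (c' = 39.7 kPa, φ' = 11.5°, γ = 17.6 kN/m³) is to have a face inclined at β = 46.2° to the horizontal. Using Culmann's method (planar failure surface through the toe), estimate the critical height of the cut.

Culmann's analysis gives the critical failure plane at α_cr = (β + φ')/2 = (46.2 + 11.5)/2 = 28.9°, and the critical height
H_c = (4c'/γ) · sinβ cosφ' / [1 − cos(β − φ')]
    = (4·39.7/17.6) · sin46.2°·cos11.5° / [1 − cos(34.7°)]
    = 9.023 · 0.7218·0.9799 / [1 − 0.8221]
    = 9.023 · 0.7073 / 0.1779
    = 35.88 m

H_c = 35.88 m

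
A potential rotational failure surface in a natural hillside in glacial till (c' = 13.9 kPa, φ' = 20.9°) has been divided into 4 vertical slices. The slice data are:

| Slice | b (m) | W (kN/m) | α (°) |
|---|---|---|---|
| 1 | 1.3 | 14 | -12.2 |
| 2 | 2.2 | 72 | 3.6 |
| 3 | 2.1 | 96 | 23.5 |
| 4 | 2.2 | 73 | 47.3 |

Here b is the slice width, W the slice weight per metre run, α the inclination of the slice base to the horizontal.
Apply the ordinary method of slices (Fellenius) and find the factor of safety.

Ordinary method of slices: FS = Σ[c'·Δl_i + (W_i cosα_i)·tanφ'] / Σ W_i sinα_i, with Δl_i = b_i / cosα_i.
Slice 1: Δl = 1.3/cos(-12.2°) = 1.330 m; N'_1 = 14·cos(-12.2°) = 13.7; c'Δl = 18.49; W sinα = -3.0
Slice 2: Δl = 2.2/cos3.6° = 2.204 m; N'_2 = 72·cos3.6° = 71.9; c'Δl = 30.64; W sinα = 4.5
Slice 3: Δl = 2.1/cos23.5° = 2.290 m; N'_3 = 96·cos23.5° = 88.0; c'Δl = 31.83; W sinα = 38.3
Slice 4: Δl = 2.2/cos47.3° = 3.244 m; N'_4 = 73·cos47.3° = 49.5; c'Δl = 45.09; W sinα = 53.6
Σc'Δl = 126.1 kN/m; ΣN' = 223.1 kN/m; ΣW sinα = 93.5 kN/m
Resisting = 126.1 + 223.1·tan20.9° = 126.1 + 85.2 = 211.2 kN/m
FS = 211.2 / 93.5 = 2.259

FS = 2.26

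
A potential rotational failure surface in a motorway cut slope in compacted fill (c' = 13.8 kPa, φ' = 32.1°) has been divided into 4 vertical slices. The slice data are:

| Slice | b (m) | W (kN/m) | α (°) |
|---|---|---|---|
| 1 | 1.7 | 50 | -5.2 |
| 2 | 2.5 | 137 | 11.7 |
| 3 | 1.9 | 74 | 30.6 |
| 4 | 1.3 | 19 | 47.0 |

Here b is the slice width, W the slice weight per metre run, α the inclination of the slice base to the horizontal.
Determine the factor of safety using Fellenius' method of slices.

Ordinary method of slices: FS = Σ[c'·Δl_i + (W_i cosα_i)·tanφ'] / Σ W_i sinα_i, with Δl_i = b_i / cosα_i.
Slice 1: Δl = 1.7/cos(-5.2°) = 1.707 m; N'_1 = 50·cos(-5.2°) = 49.8; c'Δl = 23.56; W sinα = -4.5
Slice 2: Δl = 2.5/cos11.7° = 2.553 m; N'_2 = 137·cos11.7° = 134.2; c'Δl = 35.23; W sinα = 27.8
Slice 3: Δl = 1.9/cos30.6° = 2.207 m; N'_3 = 74·cos30.6° = 63.7; c'Δl = 30.46; W sinα = 37.7
Slice 4: Δl = 1.3/cos47.0° = 1.906 m; N'_4 = 19·cos47.0° = 13.0; c'Δl = 26.31; W sinα = 13.9
Σc'Δl = 115.6 kN/m; ΣN' = 260.6 kN/m; ΣW sinα = 74.8 kN/m
Resisting = 115.6 + 260.6·tan32.1° = 115.6 + 163.5 = 279.0 kN/m
FS = 279.0 / 74.8 = 3.730

FS = 3.73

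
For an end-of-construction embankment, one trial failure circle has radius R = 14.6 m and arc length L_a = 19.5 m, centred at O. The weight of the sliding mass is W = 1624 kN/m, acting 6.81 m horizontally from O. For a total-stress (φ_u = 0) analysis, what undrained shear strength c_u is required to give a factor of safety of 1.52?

FS = c_u·L_a·R / (W·d), so c_u = FS·W·d / (L_a·R).
c_u = 1.52·1624·6.81 / (19.50·14.6) = 16810.3 / 284.70 = 59.05 kPa

c_u = 59.0 kPa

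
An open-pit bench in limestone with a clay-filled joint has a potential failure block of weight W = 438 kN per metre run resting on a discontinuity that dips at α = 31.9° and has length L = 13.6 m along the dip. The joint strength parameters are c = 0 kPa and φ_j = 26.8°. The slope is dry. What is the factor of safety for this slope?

Resolving the block weight along and normal to the plane and applying the Mohr–Coulomb strength on the joint:
N' = W cosα = 438·cos31.9° = 371.8 kN/m
Driving force T = W sinα = 438·sin31.9° = 231.5 kN/m
Resisting force R = c·L + N'·tanφ_j = 0·13.6 + 371.8·tan26.8° = 0.0 + 187.8 = 187.8 kN/m
FS = R / T = 187.8 / 231.5 = 0.812

FS = 0.81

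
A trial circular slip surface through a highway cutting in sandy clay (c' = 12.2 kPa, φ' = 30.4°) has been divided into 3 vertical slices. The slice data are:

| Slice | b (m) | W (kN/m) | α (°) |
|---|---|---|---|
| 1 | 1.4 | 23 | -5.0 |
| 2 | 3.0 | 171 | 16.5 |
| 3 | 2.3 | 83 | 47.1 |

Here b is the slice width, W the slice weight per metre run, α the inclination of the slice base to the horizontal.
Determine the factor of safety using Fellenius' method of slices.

FS = 2.23

Ordinary method of slices: FS = Σ[c'·Δl_i + (W_i cosα_i)·tanφ'] / Σ W_i sinα_i, with Δl_i = b_i / cosα_i.
Slice 1: Δl = 1.4/cos(-5.0°) = 1.405 m; N'_1 = 23·cos(-5.0°) = 22.9; c'Δl = 17.15; W sinα = -2.0
Slice 2: Δl = 3.0/cos16.5° = 3.129 m; N'_2 = 171·cos16.5° = 164.0; c'Δl = 38.17; W sinα = 48.6
Slice 3: Δl = 2.3/cos47.1° = 3.379 m; N'_3 = 83·cos47.1° = 56.5; c'Δl = 41.22; W sinα = 60.8
Σc'Δl = 96.5 kN/m; ΣN' = 243.4 kN/m; ΣW sinα = 107.4 kN/m
Resisting = 96.5 + 243.4·tan30.4° = 96.5 + 142.8 = 239.3 kN/m
FS = 239.3 / 107.4 = 2.229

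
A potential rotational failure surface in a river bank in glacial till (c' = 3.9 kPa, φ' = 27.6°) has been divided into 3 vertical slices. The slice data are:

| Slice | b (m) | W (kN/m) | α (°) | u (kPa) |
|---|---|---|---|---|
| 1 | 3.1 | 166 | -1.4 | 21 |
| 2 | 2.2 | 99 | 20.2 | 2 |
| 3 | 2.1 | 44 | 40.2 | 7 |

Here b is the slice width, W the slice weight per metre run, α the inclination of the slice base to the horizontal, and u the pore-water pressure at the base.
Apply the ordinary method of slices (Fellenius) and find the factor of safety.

FS = 2.36

Ordinary method of slices: FS = Σ[c'·Δl_i + (W_i cosα_i − u_i·Δl_i)·tanφ'] / Σ W_i sinα_i, with Δl_i = b_i / cosα_i.
Slice 1: Δl = 3.1/cos(-1.4°) = 3.101 m; N'_1 = 166·cos(-1.4°) − 21·3.101 = 100.8; c'Δl = 12.09; W sinα = -4.1
Slice 2: Δl = 2.2/cos20.2° = 2.344 m; N'_2 = 99·cos20.2° − 2·2.344 = 88.2; c'Δl = 9.14; W sinα = 34.2
Slice 3: Δl = 2.1/cos40.2° = 2.749 m; N'_3 = 44·cos40.2° − 7·2.749 = 14.4; c'Δl = 10.72; W sinα = 28.4
Σc'Δl = 32.0 kN/m; ΣN' = 203.4 kN/m; ΣW sinα = 58.5 kN/m
Resisting = 32.0 + 203.4·tan27.6° = 32.0 + 106.3 = 138.3 kN/m
FS = 138.3 / 58.5 = 2.363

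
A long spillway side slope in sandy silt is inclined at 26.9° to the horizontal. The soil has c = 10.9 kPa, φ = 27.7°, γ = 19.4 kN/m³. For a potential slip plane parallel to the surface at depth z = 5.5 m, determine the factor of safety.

For an infinite slope with a slip plane parallel to the surface (no pore pressure): FS = [c + γz cos²β tanφ] / [γz sinβ cosβ].
γz = 19.4·5.5 = 106.70 kN/m²
Numerator = 10.9 + 106.70·cos²26.9°·tan27.7° = 10.9 + 106.70·0.7953·0.5250 = 55.452 kPa
Denominator = 106.70·sin26.9°·cos26.9° = 106.70·0.4524·0.8918 = 43.051 kPa
FS = 55.452 / 43.051 = 1.288

FS = 1.29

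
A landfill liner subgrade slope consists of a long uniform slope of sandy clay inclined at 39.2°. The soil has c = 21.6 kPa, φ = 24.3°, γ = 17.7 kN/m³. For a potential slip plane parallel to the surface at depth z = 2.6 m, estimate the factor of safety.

FS = 1.51

For an infinite slope with a slip plane parallel to the surface (no pore pressure): FS = [c + γz cos²β tanφ] / [γz sinβ cosβ].
γz = 17.7·2.6 = 46.02 kN/m²
Numerator = 21.6 + 46.02·cos²39.2°·tan24.3° = 21.6 + 46.02·0.6005·0.4515 = 34.078 kPa
Denominator = 46.02·sin39.2°·cos39.2° = 46.02·0.6320·0.7749 = 22.540 kPa
FS = 34.078 / 22.540 = 1.512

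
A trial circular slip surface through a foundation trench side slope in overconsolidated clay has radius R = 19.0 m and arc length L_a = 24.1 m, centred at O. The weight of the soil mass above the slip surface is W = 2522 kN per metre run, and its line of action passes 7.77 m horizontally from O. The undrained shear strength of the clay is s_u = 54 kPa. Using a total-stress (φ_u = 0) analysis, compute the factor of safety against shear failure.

FS = 1.26

Taking moments about the centre O, the resisting moment is provided by the undrained shear strength acting along the arc:
M_R = s_u·L_a·R = 54·24.10·19.0 = 24726.6 kN·m/m
M_D = W·d = 2522·7.77 = 19595.9 kN·m/m
FS = M_R / M_D = 24726.6 / 19595.9 = 1.262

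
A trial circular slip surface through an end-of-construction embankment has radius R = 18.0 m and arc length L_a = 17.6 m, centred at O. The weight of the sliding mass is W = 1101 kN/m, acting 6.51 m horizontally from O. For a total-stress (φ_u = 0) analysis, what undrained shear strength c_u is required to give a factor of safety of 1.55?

FS = c_u·L_a·R / (W·d), so c_u = FS·W·d / (L_a·R).
c_u = 1.55·1101·6.51 / (17.60·18.0) = 11109.6 / 316.80 = 35.07 kPa

c_u = 35.1 kPa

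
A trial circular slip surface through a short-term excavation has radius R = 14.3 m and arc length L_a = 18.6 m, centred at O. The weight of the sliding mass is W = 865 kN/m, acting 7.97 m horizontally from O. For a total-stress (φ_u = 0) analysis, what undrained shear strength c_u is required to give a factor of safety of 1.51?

c_u = 39.1 kPa

FS = c_u·L_a·R / (W·d), so c_u = FS·W·d / (L_a·R).
c_u = 1.51·865·7.97 / (18.60·14.3) = 10410.0 / 265.98 = 39.14 kPa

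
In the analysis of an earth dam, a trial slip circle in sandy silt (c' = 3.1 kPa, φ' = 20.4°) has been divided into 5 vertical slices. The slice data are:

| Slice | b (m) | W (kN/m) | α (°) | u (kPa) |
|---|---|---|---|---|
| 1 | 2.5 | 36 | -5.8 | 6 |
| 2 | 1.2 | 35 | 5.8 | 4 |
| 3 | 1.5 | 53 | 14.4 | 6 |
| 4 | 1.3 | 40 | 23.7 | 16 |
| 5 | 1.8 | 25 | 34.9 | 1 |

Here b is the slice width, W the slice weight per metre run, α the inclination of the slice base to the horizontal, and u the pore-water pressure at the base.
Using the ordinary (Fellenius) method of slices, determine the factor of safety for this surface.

Ordinary method of slices: FS = Σ[c'·Δl_i + (W_i cosα_i − u_i·Δl_i)·tanφ'] / Σ W_i sinα_i, with Δl_i = b_i / cosα_i.
Slice 1: Δl = 2.5/cos(-5.8°) = 2.513 m; N'_1 = 36·cos(-5.8°) − 6·2.513 = 20.7; c'Δl = 7.79; W sinα = -3.6
Slice 2: Δl = 1.2/cos5.8° = 1.206 m; N'_2 = 35·cos5.8° − 4·1.206 = 30.0; c'Δl = 3.74; W sinα = 3.5
Slice 3: Δl = 1.5/cos14.4° = 1.549 m; N'_3 = 53·cos14.4° − 6·1.549 = 42.0; c'Δl = 4.80; W sinα = 13.2
Slice 4: Δl = 1.3/cos23.7° = 1.420 m; N'_4 = 40·cos23.7° − 16·1.420 = 13.9; c'Δl = 4.40; W sinα = 16.1
Slice 5: Δl = 1.8/cos34.9° = 2.195 m; N'_5 = 25·cos34.9° − 1·2.195 = 18.3; c'Δl = 6.80; W sinα = 14.3
Σc'Δl = 27.5 kN/m; ΣN' = 125.0 kN/m; ΣW sinα = 43.5 kN/m
Resisting = 27.5 + 125.0·tan20.4° = 27.5 + 46.5 = 74.0 kN/m
FS = 74.0 / 43.5 = 1.703

FS = 1.70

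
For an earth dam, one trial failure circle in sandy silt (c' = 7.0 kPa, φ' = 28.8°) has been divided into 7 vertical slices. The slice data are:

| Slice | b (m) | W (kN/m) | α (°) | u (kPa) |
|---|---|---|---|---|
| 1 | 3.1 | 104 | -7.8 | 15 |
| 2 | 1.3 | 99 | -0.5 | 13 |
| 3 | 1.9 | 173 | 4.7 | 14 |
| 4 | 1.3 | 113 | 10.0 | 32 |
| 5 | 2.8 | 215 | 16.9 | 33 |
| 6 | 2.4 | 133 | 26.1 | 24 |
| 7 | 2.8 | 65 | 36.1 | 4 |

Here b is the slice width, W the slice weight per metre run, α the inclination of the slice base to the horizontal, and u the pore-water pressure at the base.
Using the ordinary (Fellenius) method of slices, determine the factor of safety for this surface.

FS = 2.37

Ordinary method of slices: FS = Σ[c'·Δl_i + (W_i cosα_i − u_i·Δl_i)·tanφ'] / Σ W_i sinα_i, with Δl_i = b_i / cosα_i.
Slice 1: Δl = 3.1/cos(-7.8°) = 3.129 m; N'_1 = 104·cos(-7.8°) − 15·3.129 = 56.1; c'Δl = 21.90; W sinα = -14.1
Slice 2: Δl = 1.3/cos(-0.5°) = 1.300 m; N'_2 = 99·cos(-0.5°) − 13·1.300 = 82.1; c'Δl = 9.10; W sinα = -0.9
Slice 3: Δl = 1.9/cos4.7° = 1.906 m; N'_3 = 173·cos4.7° − 14·1.906 = 145.7; c'Δl = 13.34; W sinα = 14.2
Slice 4: Δl = 1.3/cos10.0° = 1.320 m; N'_4 = 113·cos10.0° − 32·1.320 = 69.0; c'Δl = 9.24; W sinα = 19.6
Slice 5: Δl = 2.8/cos16.9° = 2.926 m; N'_5 = 215·cos16.9° − 33·2.926 = 109.1; c'Δl = 20.48; W sinα = 62.5
Slice 6: Δl = 2.4/cos26.1° = 2.673 m; N'_6 = 133·cos26.1° − 24·2.673 = 55.3; c'Δl = 18.71; W sinα = 58.5
Slice 7: Δl = 2.8/cos36.1° = 3.465 m; N'_7 = 65·cos36.1° − 4·3.465 = 38.7; c'Δl = 24.26; W sinα = 38.3
Σc'Δl = 117.0 kN/m; ΣN' = 556.1 kN/m; ΣW sinα = 178.1 kN/m
Resisting = 117.0 + 556.1·tan28.8° = 117.0 + 305.7 = 422.7 kN/m
FS = 422.7 / 178.1 = 2.373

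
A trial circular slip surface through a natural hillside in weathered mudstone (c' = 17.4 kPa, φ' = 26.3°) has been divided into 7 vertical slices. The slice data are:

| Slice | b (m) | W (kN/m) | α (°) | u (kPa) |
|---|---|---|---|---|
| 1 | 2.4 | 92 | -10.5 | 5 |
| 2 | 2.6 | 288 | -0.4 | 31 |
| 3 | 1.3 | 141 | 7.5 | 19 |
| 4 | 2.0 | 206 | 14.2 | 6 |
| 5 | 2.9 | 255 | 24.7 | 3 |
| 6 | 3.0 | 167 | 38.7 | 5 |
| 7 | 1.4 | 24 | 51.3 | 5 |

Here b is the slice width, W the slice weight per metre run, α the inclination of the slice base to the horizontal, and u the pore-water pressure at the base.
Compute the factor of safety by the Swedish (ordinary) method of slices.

Ordinary method of slices: FS = Σ[c'·Δl_i + (W_i cosα_i − u_i·Δl_i)·tanφ'] / Σ W_i sinα_i, with Δl_i = b_i / cosα_i.
Slice 1: Δl = 2.4/cos(-10.5°) = 2.441 m; N'_1 = 92·cos(-10.5°) − 5·2.441 = 78.3; c'Δl = 42.47; W sinα = -16.8
Slice 2: Δl = 2.6/cos(-0.4°) = 2.600 m; N'_2 = 288·cos(-0.4°) − 31·2.600 = 207.4; c'Δl = 45.24; W sinα = -2.0
Slice 3: Δl = 1.3/cos7.5° = 1.311 m; N'_3 = 141·cos7.5° − 19·1.311 = 114.9; c'Δl = 22.82; W sinα = 18.4
Slice 4: Δl = 2.0/cos14.2° = 2.063 m; N'_4 = 206·cos14.2° − 6·2.063 = 187.3; c'Δl = 35.90; W sinα = 50.5
Slice 5: Δl = 2.9/cos24.7° = 3.192 m; N'_5 = 255·cos24.7° − 3·3.192 = 222.1; c'Δl = 55.54; W sinα = 106.6
Slice 6: Δl = 3.0/cos38.7° = 3.844 m; N'_6 = 167·cos38.7° − 5·3.844 = 111.1; c'Δl = 66.89; W sinα = 104.4
Slice 7: Δl = 1.4/cos51.3° = 2.239 m; N'_7 = 24·cos51.3° − 5·2.239 = 3.8; c'Δl = 38.96; W sinα = 18.7
Σc'Δl = 307.8 kN/m; ΣN' = 924.9 kN/m; ΣW sinα = 279.9 kN/m
Resisting = 307.8 + 924.9·tan26.3° = 307.8 + 457.1 = 764.9 kN/m
FS = 764.9 / 279.9 = 2.733

FS = 2.73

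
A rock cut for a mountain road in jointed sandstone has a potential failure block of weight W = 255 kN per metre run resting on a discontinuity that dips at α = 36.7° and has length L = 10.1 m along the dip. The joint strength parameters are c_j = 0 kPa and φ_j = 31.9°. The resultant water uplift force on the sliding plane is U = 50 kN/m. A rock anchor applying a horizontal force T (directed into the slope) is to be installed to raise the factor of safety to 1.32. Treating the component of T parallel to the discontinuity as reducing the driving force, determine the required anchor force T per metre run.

Resolving forces along and normal to the sliding plane, with the horizontal anchor force T adding T·sinα to the effective normal force and T·cosα acting up the plane against the driving force:
FS = [c_jL + (W cosα − U + T sinα) tanφ_j] / [W sinα − T cosα]
Without the anchor: N' = 154.5 kN/m, driving T_d = 152.4 kN/m, resisting R = 0·10.1 + 154.5·tan31.9° = 96.1 kN/m, FS = 0.63.
Setting FS = 1.32 and solving for T:
1.32·(152.4 − T cos36.7°) = 96.1 + T sin36.7°·tan31.9°
T·(sin36.7°·tan31.9° + 1.32·cos36.7°) = 1.32·152.4 − 96.1
T·(0.5976·0.6224 + 1.32·0.8018) = 201.2 − 96.1 = 105.0
T·1.4303 = 105.0
T = 73.4 kN/m

T = 73 kN/m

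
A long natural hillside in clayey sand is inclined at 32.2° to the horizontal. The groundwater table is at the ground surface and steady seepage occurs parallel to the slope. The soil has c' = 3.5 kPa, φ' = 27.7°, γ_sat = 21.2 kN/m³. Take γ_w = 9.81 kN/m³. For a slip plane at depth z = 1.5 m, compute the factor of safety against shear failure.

FS = 0.69

With seepage parallel to the slope and the water table at the surface, the effective normal stress on the slip plane uses the buoyant unit weight γ' = γ_sat − γ_w while the driving shear stress uses γ_sat:
FS = [c' + γ' z cos²β tanφ'] / [γ_sat z sinβ cosβ]
γ' = 21.2 − 9.81 = 11.39 kN/m³
Numerator = 3.5 + 11.39·1.5·cos²32.2°·tan27.7° = 3.5 + 11.39·1.5·0.7160·0.5250 = 9.923 kPa
Denominator = 21.2·1.5·sin32.2°·cos32.2° = 21.2·1.5·0.5329·0.8462 = 14.339 kPa
FS = 9.923 / 14.339 = 0.692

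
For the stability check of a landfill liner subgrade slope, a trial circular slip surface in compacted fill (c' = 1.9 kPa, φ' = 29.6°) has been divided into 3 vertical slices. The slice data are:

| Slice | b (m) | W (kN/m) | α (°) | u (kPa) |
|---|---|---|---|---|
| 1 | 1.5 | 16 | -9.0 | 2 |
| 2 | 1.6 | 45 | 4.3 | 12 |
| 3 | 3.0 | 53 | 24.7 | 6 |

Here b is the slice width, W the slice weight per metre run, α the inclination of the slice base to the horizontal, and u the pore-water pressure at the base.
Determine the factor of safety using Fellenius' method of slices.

FS = 2.18

Ordinary method of slices: FS = Σ[c'·Δl_i + (W_i cosα_i − u_i·Δl_i)·tanφ'] / Σ W_i sinα_i, with Δl_i = b_i / cosα_i.
Slice 1: Δl = 1.5/cos(-9.0°) = 1.519 m; N'_1 = 16·cos(-9.0°) − 2·1.519 = 12.8; c'Δl = 2.89; W sinα = -2.5
Slice 2: Δl = 1.6/cos4.3° = 1.605 m; N'_2 = 45·cos4.3° − 12·1.605 = 25.6; c'Δl = 3.05; W sinα = 3.4
Slice 3: Δl = 3.0/cos24.7° = 3.302 m; N'_3 = 53·cos24.7° − 6·3.302 = 28.3; c'Δl = 6.27; W sinα = 22.1
Σc'Δl = 12.2 kN/m; ΣN' = 66.7 kN/m; ΣW sinα = 23.0 kN/m
Resisting = 12.2 + 66.7·tan29.6° = 12.2 + 37.9 = 50.1 kN/m
FS = 50.1 / 23.0 = 2.177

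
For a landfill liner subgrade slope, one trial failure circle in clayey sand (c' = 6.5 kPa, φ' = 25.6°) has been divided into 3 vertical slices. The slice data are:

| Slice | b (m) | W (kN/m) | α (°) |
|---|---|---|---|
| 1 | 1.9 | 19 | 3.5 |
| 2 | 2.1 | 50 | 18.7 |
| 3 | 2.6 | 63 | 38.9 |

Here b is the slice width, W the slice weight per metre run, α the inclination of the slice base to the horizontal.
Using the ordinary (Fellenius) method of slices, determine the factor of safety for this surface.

Ordinary method of slices: FS = Σ[c'·Δl_i + (W_i cosα_i)·tanφ'] / Σ W_i sinα_i, with Δl_i = b_i / cosα_i.
Slice 1: Δl = 1.9/cos3.5° = 1.904 m; N'_1 = 19·cos3.5° = 19.0; c'Δl = 12.37; W sinα = 1.2
Slice 2: Δl = 2.1/cos18.7° = 2.217 m; N'_2 = 50·cos18.7° = 47.4; c'Δl = 14.41; W sinα = 16.0
Slice 3: Δl = 2.6/cos38.9° = 3.341 m; N'_3 = 63·cos38.9° = 49.0; c'Δl = 21.72; W sinα = 39.6
Σc'Δl = 48.5 kN/m; ΣN' = 115.4 kN/m; ΣW sinα = 56.8 kN/m
Resisting = 48.5 + 115.4·tan25.6° = 48.5 + 55.3 = 103.8 kN/m
FS = 103.8 / 56.8 = 1.828

FS = 1.83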